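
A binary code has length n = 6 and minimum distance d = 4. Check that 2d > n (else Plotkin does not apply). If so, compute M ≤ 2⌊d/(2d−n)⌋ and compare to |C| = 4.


Plotkin bound M ≤ 4; given |C| = 4 ≤ bound (satisfied).

Check applicability: 2d = 8, n = 6.
2d − n = 2 > 0, so Plotkin applies.
Compute d/(2d−n) = 4/2 ≈ 2.0000.
⌊d/(2d−n)⌋ = 2.
Plotkin bound: M ≤ 2·2 = 4.
Given |C| = 4, check: satisfied.
This |C| is at the Plotkin bound.


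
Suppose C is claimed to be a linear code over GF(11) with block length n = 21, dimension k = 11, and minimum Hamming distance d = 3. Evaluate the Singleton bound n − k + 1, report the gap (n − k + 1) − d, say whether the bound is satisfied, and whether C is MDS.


Singleton RHS = n − k + 1 = 11, slack = 8, bound satisfied, not MDS.

Singleton bound: d ≤ n − k + 1.
Here n = 21, k = 11, so n − k + 1 = 11.
Given d = 3, check d ≤ 11: YES.
Slack = (n − k + 1) − d = 8.
The code is NOT MDS (slack = 8 > 0).
Description: the claimed parameters are [21, 11, 3]_11; such a code would be non-MDS.


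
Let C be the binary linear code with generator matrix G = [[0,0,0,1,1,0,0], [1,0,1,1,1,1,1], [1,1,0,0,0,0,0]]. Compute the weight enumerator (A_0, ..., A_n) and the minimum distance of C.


Weight distribution: A_0 = 1, A_2 = 2, A_4 = 3, A_6 = 2. Minimum distance d = 2.

Enumerate all 2^3 = 8 messages m ∈ F_2^3.
For each, compute codeword c = mG in F_2^7, then tally its weight.
  m = 000 → c = 0000000, weight = 0.
  m = 100 → c = 0001100, weight = 2.
  m = 010 → c = 1011111, weight = 6.
  m = 110 → c = 1010011, weight = 4.
  m = 001 → c = 1100000, weight = 2.
  m = 101 → c = 1101100, weight = 4.
  m = 011 → c = 0111111, weight = 6.
  m = 111 → c = 0110011, weight = 4.
Tally weights:
  weight 0: 1 codewords.
  weight 2: 2 codewords.
  weight 4: 3 codewords.
  weight 6: 2 codewords.
Minimum distance d = smallest w > 0 with A_w > 0 = 2.
Sanity: Σ A_w = 8 = 2^3 = 8 ✓.


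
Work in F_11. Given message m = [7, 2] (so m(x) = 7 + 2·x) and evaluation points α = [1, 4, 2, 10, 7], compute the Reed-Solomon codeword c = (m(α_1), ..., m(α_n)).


c = [9, 4, 0, 5, 10]

Message polynomial: m(x) = 7 + 2·x (mod 11).
For each evaluation point α_i, compute m(α_i) mod 11:
  α_1 = 1: Horner steps 2 → 9, so m(1) = 9.
  α_2 = 4: Horner steps 2 → 4, so m(4) = 4.
  α_3 = 2: Horner steps 2 → 0, so m(2) = 0.
  α_4 = 10: Horner steps 2 → 5, so m(10) = 5.
  α_5 = 7: Horner steps 2 → 10, so m(7) = 10.
Codeword c = [9, 4, 0, 5, 10] ∈ F_11^5.


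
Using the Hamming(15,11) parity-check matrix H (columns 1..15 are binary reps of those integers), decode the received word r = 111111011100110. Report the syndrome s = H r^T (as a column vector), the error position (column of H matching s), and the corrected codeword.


s = (1, 1, 1, 1)^T, error position = 15, corrected codeword c = 111111011100111

Compute s = H r^T mod 2 one row at a time:
  s_1 = 1 + 1 + 1 + 0 + 0 + 1 + 1 + 0 = 5 ≡ 1 (mod 2).
  s_2 = 1 + 1 + 1 + 0 + 0 + 1 + 1 + 0 = 5 ≡ 1 (mod 2).
  s_3 = 1 + 1 + 1 + 0 + 1 + 0 + 1 + 0 = 5 ≡ 1 (mod 2).
  s_4 = 1 + 1 + 1 + 0 + 1 + 0 + 1 + 0 = 5 ≡ 1 (mod 2).
s = (1, 1, 1, 1)^T — this equals column 15 of H (binary 1111), so error is at position 15.
Correct: flip bit 15 of r = 111111011100110 to get c = 111111011100111.


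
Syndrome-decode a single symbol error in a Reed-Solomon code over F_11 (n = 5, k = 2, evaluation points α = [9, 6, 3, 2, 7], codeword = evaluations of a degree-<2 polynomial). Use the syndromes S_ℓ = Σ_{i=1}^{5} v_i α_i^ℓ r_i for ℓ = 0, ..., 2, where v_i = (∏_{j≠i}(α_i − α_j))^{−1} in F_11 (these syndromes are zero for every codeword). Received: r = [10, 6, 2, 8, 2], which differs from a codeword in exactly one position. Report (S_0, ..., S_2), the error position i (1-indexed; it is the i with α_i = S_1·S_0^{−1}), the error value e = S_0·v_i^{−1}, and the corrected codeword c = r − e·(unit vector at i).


S = (6, 9, 8), error at position 5, error magnitude e = 2, c = [10, 6, 2, 8, 0].

Step 1: column multipliers v_i = (∏_{j≠i}(α_i − α_j))^{−1} mod 11.
  i = 1 (α = 9): (9−6)(9−3)(9−2)(9−7) = 3·6·7·2 = 252 ≡ 10, so v_1 = 10^{−1} = 10 (mod 11).
  i = 2 (α = 6): (6−9)(6−3)(6−2)(6−7) = (−3)·3·4·(−1) = 36 ≡ 3, so v_2 = 3^{−1} = 4 (mod 11).
  i = 3 (α = 3): (3−9)(3−6)(3−2)(3−7) = (−6)·(−3)·1·(−4) = −72 ≡ 5, so v_3 = 5^{−1} = 9 (mod 11).
  i = 4 (α = 2): (2−9)(2−6)(2−3)(2−7) = (−7)·(−4)·(−1)·(−5) = 140 ≡ 8, so v_4 = 8^{−1} = 7 (mod 11).
  i = 5 (α = 7): (7−9)(7−6)(7−3)(7−2) = (−2)·1·4·5 = −40 ≡ 4, so v_5 = 4^{−1} = 3 (mod 11).
  v = [10, 4, 9, 7, 3].
Step 2: syndromes of r = [10, 6, 2, 8, 2] (all sums mod 11).
  S_0 = Σ v_i r_i = 10·10 + 4·6 + 9·2 + 7·8 + 3·2 = 204 ≡ 6.
  S_1 = Σ v_i α_i r_i = 10·9·10 + 4·6·6 + 9·3·2 + 7·2·8 + 3·7·2 = 1252 ≡ 9.
  α_i^2 mod 11 = [4, 3, 9, 4, 5].
  S_2 = Σ v_i α_i^2 r_i = 10·4·10 + 4·3·6 + 9·9·2 + 7·4·8 + 3·5·2 = 888 ≡ 8.
  S = (6, 9, 8) ≠ 0, so r is not a codeword (an error is present).
Step 3: locate the error. For a single error e at position i, S_ℓ = v_i·e·α_i^ℓ, so α_err = S_1/S_0.
  S_0^{−1} = 6^{−1} = 2 (mod 11), so α_err = 9·2 = 18 ≡ 7 = α_5. Error position i = 5.
  Consistency check: S_2/S_1 = 8·5 = 40 ≡ 7 = α_err ✓ (single-error assumption holds).
Step 4: error magnitude e = S_0/v_5 = S_0·∏_{j≠5}(α_5 − α_j) = 6·4 = 24 ≡ 2 (mod 11).
Step 5: correct position 5: c_5 = r_5 − e = 2 − 2 ≡ 0 (mod 11). Hence c = [10, 6, 2, 8, 0].
  Check: interpolating c through the α_i gives m(x) = 9 + 5·x (degree < 2) with m(α_i) = c_i for every i, so c is indeed a codeword.


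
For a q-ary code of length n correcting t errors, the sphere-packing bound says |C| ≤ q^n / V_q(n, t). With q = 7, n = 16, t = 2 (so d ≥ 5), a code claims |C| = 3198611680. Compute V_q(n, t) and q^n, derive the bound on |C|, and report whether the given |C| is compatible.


V_q(n, t) = 4417, q^n = 33232930569601, Hamming bound = 7523869270, |C| = 3198611680 ≤ bound (satisfied).

Step 1: Compute V_q(n, t) = Σ_{j=0}^2 C(n, j) (q−1)^j.
  j = 0: C(16,0)·(6)^0 = 1·1 = 1.
  j = 1: C(16,1)·(6)^1 = 16·6 = 96.
  j = 2: C(16,2)·(6)^2 = 120·36 = 4320.
  V_q(n, t) = 1 + 96 + 4320 = 4417.
Step 2: q^n = 7^16 = 33232930569601.
Step 3: Hamming bound ⌊q^n / V_q(n,t)⌋ = ⌊33232930569601/4417⌋ = 7523869270.
Step 4: Compare |C| = 3198611680 to 7523869270: satisfied.
The claimed |C| lies below the Hamming bound.


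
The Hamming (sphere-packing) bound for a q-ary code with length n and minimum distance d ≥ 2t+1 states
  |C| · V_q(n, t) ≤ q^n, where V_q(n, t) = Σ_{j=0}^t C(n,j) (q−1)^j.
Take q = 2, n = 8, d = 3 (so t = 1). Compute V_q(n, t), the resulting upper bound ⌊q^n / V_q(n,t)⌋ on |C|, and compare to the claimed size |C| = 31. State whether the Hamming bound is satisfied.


V_q(n, t) = 9, q^n = 256, Hamming bound = 28, |C| = 31 > bound (violated).

Step 1: Compute V_q(n, t) = Σ_{j=0}^1 C(n, j) (q−1)^j.
  j = 0: C(8,0)·(1)^0 = 1·1 = 1.
  j = 1: C(8,1)·(1)^1 = 8·1 = 8.
  V_q(n, t) = 1 + 8 = 9.
Step 2: q^n = 2^8 = 256.
Step 3: Hamming bound ⌊q^n / V_q(n,t)⌋ = ⌊256/9⌋ = 28.
Step 4: Compare |C| = 31 to 28: violated.
The claimed |C| lies above the Hamming bound, so no 2-ary code of length 8 with d ≥ 3 can have 31 codewords.


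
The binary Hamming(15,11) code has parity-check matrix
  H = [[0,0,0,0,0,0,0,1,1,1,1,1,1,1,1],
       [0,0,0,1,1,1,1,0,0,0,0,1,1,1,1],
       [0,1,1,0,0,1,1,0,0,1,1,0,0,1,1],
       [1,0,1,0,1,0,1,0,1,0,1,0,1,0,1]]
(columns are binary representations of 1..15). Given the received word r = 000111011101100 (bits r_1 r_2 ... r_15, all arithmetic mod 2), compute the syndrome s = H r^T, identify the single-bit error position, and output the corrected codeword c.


s = (1, 1, 0, 1)^T, error position = 13, corrected codeword c = 000111011101000

Compute s = H r^T mod 2 one row at a time:
  s_1 = 1 + 1 + 1 + 0 + 1 + 1 + 0 + 0 = 5 ≡ 1 (mod 2).
  s_2 = 1 + 1 + 1 + 0 + 1 + 1 + 0 + 0 = 5 ≡ 1 (mod 2).
  s_3 = 0 + 0 + 1 + 0 + 1 + 0 + 0 + 0 = 2 ≡ 0 (mod 2).
  s_4 = 0 + 0 + 1 + 0 + 1 + 0 + 1 + 0 = 3 ≡ 1 (mod 2).
s = (1, 1, 0, 1)^T — this equals column 13 of H (binary 1101), so error is at position 13.
Correct: flip bit 13 of r = 000111011101100 to get c = 000111011101000.


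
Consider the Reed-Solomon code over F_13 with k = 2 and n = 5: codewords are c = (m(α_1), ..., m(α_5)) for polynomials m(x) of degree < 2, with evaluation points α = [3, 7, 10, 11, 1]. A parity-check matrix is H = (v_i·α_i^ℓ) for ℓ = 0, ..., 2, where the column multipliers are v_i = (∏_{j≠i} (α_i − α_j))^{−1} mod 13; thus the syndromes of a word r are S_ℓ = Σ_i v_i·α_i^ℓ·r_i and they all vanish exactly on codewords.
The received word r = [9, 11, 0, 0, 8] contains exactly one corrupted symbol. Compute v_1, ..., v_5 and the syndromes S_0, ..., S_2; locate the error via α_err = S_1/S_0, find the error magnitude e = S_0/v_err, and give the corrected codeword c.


S = (12, 3, 4), error at position 3, error magnitude e = 7, c = [9, 11, 6, 0, 8].

Step 1: column multipliers v_i = (∏_{j≠i}(α_i − α_j))^{−1} mod 13.
  i = 1 (α = 3): (3−7)(3−10)(3−11)(3−1) = (−4)·(−7)·(−8)·2 = −448 ≡ 7, so v_1 = 7^{−1} = 2 (mod 13).
  i = 2 (α = 7): (7−3)(7−10)(7−11)(7−1) = 4·(−3)·(−4)·6 = 288 ≡ 2, so v_2 = 2^{−1} = 7 (mod 13).
  i = 3 (α = 10): (10−3)(10−7)(10−11)(10−1) = 7·3·(−1)·9 = −189 ≡ 6, so v_3 = 6^{−1} = 11 (mod 13).
  i = 4 (α = 11): (11−3)(11−7)(11−10)(11−1) = 8·4·1·10 = 320 ≡ 8, so v_4 = 8^{−1} = 5 (mod 13).
  i = 5 (α = 1): (1−3)(1−7)(1−10)(1−11) = (−2)·(−6)·(−9)·(−10) = 1080 ≡ 1, so v_5 = 1^{−1} = 1 (mod 13).
  v = [2, 7, 11, 5, 1].
Step 2: syndromes of r = [9, 11, 0, 0, 8] (all sums mod 13).
  S_0 = Σ v_i r_i = 2·9 + 7·11 + 11·0 + 5·0 + 1·8 = 103 ≡ 12.
  S_1 = Σ v_i α_i r_i = 2·3·9 + 7·7·11 + 11·10·0 + 5·11·0 + 1·1·8 = 601 ≡ 3.
  α_i^2 mod 13 = [9, 10, 9, 4, 1].
  S_2 = Σ v_i α_i^2 r_i = 2·9·9 + 7·10·11 + 11·9·0 + 5·4·0 + 1·1·8 = 940 ≡ 4.
  S = (12, 3, 4) ≠ 0, so r is not a codeword (an error is present).
Step 3: locate the error. For a single error e at position i, S_ℓ = v_i·e·α_i^ℓ, so α_err = S_1/S_0.
  S_0^{−1} = 12^{−1} = 12 (mod 13), so α_err = 3·12 = 36 ≡ 10 = α_3. Error position i = 3.
  Consistency check: S_2/S_1 = 4·9 = 36 ≡ 10 = α_err ✓ (single-error assumption holds).
Step 4: error magnitude e = S_0/v_3 = S_0·∏_{j≠3}(α_3 − α_j) = 12·6 = 72 ≡ 7 (mod 13).
Step 5: correct position 3: c_3 = r_3 − e = 0 − 7 ≡ 6 (mod 13). Hence c = [9, 11, 6, 0, 8].
  Check: interpolating c through the α_i gives m(x) = 1 + 7·x (degree < 2) with m(α_i) = c_i for every i, so c is indeed a codeword.


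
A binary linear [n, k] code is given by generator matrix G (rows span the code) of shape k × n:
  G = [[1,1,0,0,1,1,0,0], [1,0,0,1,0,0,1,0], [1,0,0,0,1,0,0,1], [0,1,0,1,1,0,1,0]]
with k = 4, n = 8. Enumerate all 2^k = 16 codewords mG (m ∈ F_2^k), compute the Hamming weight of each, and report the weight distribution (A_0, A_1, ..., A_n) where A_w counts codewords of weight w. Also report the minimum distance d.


Weight distribution: A_0 = 1, A_1 = 1, A_2 = 1, A_3 = 4, A_4 = 5, A_5 = 3, A_6 = 1. Minimum distance d = 1.

Enumerate all 2^4 = 16 messages m ∈ F_2^4.
For each, compute codeword c = mG in F_2^8, then tally its weight.
  m = 0000 → c = 00000000, weight = 0.
  m = 1000 → c = 11001100, weight = 4.
  m = 0100 → c = 10010010, weight = 3.
  m = 1100 → c = 01011110, weight = 5.
  m = 0010 → c = 10001001, weight = 3.
  m = 1010 → c = 01000101, weight = 3.
  m = 0110 → c = 00011011, weight = 4.
  m = 1110 → c = 11010111, weight = 6.
  m = 0001 → c = 01011010, weight = 4.
  m = 1001 → c = 10010110, weight = 4.
  m = 0101 → c = 11001000, weight = 3.
  m = 1101 → c = 00000100, weight = 1.
  m = 0011 → c = 11010011, weight = 5.
  m = 1011 → c = 00011111, weight = 5.
  m = 0111 → c = 01000001, weight = 2.
  m = 1111 → c = 10001101, weight = 4.
Tally weights:
  weight 0: 1 codewords.
  weight 1: 1 codewords.
  weight 2: 1 codewords.
  weight 3: 4 codewords.
  weight 4: 5 codewords.
  weight 5: 3 codewords.
  weight 6: 1 codewords.
Minimum distance d = smallest w > 0 with A_w > 0 = 1.
Sanity: Σ A_w = 16 = 2^4 = 16 ✓.


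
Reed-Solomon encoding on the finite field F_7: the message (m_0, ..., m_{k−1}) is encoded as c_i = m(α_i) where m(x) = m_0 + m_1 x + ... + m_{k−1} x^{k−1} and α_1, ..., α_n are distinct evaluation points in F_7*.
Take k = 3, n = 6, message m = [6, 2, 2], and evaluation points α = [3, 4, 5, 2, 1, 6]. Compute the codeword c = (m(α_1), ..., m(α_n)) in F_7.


c = [2, 4, 3, 4, 3, 6]

Message polynomial: m(x) = 6 + 2·x + 2·x^2 (mod 7).
For each evaluation point α_i, compute m(α_i) mod 7:
  α_1 = 3: Horner steps 2 → 1 → 2, so m(3) = 2.
  α_2 = 4: Horner steps 2 → 3 → 4, so m(4) = 4.
  α_3 = 5: Horner steps 2 → 5 → 3, so m(5) = 3.
  α_4 = 2: Horner steps 2 → 6 → 4, so m(2) = 4.
  α_5 = 1: Horner steps 2 → 4 → 3, so m(1) = 3.
  α_6 = 6: Horner steps 2 → 0 → 6, so m(6) = 6.
Codeword c = [2, 4, 3, 4, 3, 6] ∈ F_7^6.


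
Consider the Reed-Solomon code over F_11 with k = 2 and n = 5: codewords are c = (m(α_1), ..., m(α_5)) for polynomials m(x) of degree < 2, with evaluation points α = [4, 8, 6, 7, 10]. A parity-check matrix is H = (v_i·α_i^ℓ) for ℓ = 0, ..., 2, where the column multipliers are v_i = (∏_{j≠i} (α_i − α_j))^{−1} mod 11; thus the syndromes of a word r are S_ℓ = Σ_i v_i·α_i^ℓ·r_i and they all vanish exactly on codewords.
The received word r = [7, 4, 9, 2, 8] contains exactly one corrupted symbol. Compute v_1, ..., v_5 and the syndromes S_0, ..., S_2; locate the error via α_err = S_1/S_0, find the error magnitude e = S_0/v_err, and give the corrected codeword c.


S = (7, 9, 10), error at position 3, error magnitude e = 9, c = [7, 4, 0, 2, 8].

Step 1: column multipliers v_i = (∏_{j≠i}(α_i − α_j))^{−1} mod 11.
  i = 1 (α = 4): (4−8)(4−6)(4−7)(4−10) = (−4)·(−2)·(−3)·(−6) = 144 ≡ 1, so v_1 = 1^{−1} = 1 (mod 11).
  i = 2 (α = 8): (8−4)(8−6)(8−7)(8−10) = 4·2·1·(−2) = −16 ≡ 6, so v_2 = 6^{−1} = 2 (mod 11).
  i = 3 (α = 6): (6−4)(6−8)(6−7)(6−10) = 2·(−2)·(−1)·(−4) = −16 ≡ 6, so v_3 = 6^{−1} = 2 (mod 11).
  i = 4 (α = 7): (7−4)(7−8)(7−6)(7−10) = 3·(−1)·1·(−3) = 9 ≡ 9, so v_4 = 9^{−1} = 5 (mod 11).
  i = 5 (α = 10): (10−4)(10−8)(10−6)(10−7) = 6·2·4·3 = 144 ≡ 1, so v_5 = 1^{−1} = 1 (mod 11).
  v = [1, 2, 2, 5, 1].
Step 2: syndromes of r = [7, 4, 9, 2, 8] (all sums mod 11).
  S_0 = Σ v_i r_i = 1·7 + 2·4 + 2·9 + 5·2 + 1·8 = 51 ≡ 7.
  S_1 = Σ v_i α_i r_i = 1·4·7 + 2·8·4 + 2·6·9 + 5·7·2 + 1·10·8 = 350 ≡ 9.
  α_i^2 mod 11 = [5, 9, 3, 5, 1].
  S_2 = Σ v_i α_i^2 r_i = 1·5·7 + 2·9·4 + 2·3·9 + 5·5·2 + 1·1·8 = 219 ≡ 10.
  S = (7, 9, 10) ≠ 0, so r is not a codeword (an error is present).
Step 3: locate the error. For a single error e at position i, S_ℓ = v_i·e·α_i^ℓ, so α_err = S_1/S_0.
  S_0^{−1} = 7^{−1} = 8 (mod 11), so α_err = 9·8 = 72 ≡ 6 = α_3. Error position i = 3.
  Consistency check: S_2/S_1 = 10·5 = 50 ≡ 6 = α_err ✓ (single-error assumption holds).
Step 4: error magnitude e = S_0/v_3 = S_0·∏_{j≠3}(α_3 − α_j) = 7·6 = 42 ≡ 9 (mod 11).
Step 5: correct position 3: c_3 = r_3 − e = 9 − 9 ≡ 0 (mod 11). Hence c = [7, 4, 0, 2, 8].
  Check: interpolating c through the α_i gives m(x) = 10 + 2·x (degree < 2) with m(α_i) = c_i for every i, so c is indeed a codeword.


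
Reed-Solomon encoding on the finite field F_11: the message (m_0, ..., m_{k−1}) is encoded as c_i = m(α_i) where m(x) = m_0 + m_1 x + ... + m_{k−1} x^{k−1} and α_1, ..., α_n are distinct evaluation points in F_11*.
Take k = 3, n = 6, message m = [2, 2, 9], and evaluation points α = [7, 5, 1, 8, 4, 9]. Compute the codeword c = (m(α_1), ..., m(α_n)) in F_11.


c = [6, 6, 2, 0, 0, 1]

Message polynomial: m(x) = 2 + 2·x + 9·x^2 (mod 11).
For each evaluation point α_i, compute m(α_i) mod 11:
  α_1 = 7: Horner steps 9 → 10 → 6, so m(7) = 6.
  α_2 = 5: Horner steps 9 → 3 → 6, so m(5) = 6.
  α_3 = 1: Horner steps 9 → 0 → 2, so m(1) = 2.
  α_4 = 8: Horner steps 9 → 8 → 0, so m(8) = 0.
  α_5 = 4: Horner steps 9 → 5 → 0, so m(4) = 0.
  α_6 = 9: Horner steps 9 → 6 → 1, so m(9) = 1.
Codeword c = [6, 6, 2, 0, 0, 1] ∈ F_11^6.


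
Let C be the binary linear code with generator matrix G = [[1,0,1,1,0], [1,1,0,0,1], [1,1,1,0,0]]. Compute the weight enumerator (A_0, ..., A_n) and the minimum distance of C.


Weight distribution: A_0 = 1, A_2 = 2, A_3 = 4, A_4 = 1. Minimum distance d = 2.

Enumerate all 2^3 = 8 messages m ∈ F_2^3.
For each, compute codeword c = mG in F_2^5, then tally its weight.
  m = 000 → c = 00000, weight = 0.
  m = 100 → c = 10110, weight = 3.
  m = 010 → c = 11001, weight = 3.
  m = 110 → c = 01111, weight = 4.
  m = 001 → c = 11100, weight = 3.
  m = 101 → c = 01010, weight = 2.
  m = 011 → c = 00101, weight = 2.
  m = 111 → c = 10011, weight = 3.
Tally weights:
  weight 0: 1 codewords.
  weight 2: 2 codewords.
  weight 3: 4 codewords.
  weight 4: 1 codewords.
Minimum distance d = smallest w > 0 with A_w > 0 = 2.
Sanity: Σ A_w = 8 = 2^3 = 8 ✓.


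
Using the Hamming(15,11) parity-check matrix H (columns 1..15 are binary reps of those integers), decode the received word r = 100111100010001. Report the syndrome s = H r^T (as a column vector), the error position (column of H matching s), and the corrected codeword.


s = (0, 1, 0, 1)^T, error position = 5, corrected codeword c = 100101100010001

Compute s = H r^T mod 2 one row at a time:
  s_1 = 0 + 0 + 0 + 1 + 0 + 0 + 0 + 1 = 2 ≡ 0 (mod 2).
  s_2 = 1 + 1 + 1 + 1 + 0 + 0 + 0 + 1 = 5 ≡ 1 (mod 2).
  s_3 = 0 + 0 + 1 + 1 + 0 + 1 + 0 + 1 = 4 ≡ 0 (mod 2).
  s_4 = 1 + 0 + 1 + 1 + 0 + 1 + 0 + 1 = 5 ≡ 1 (mod 2).
s = (0, 1, 0, 1)^T — this equals column 5 of H (binary 0101), so error is at position 5.
Correct: flip bit 5 of r = 100111100010001 to get c = 100101100010001.


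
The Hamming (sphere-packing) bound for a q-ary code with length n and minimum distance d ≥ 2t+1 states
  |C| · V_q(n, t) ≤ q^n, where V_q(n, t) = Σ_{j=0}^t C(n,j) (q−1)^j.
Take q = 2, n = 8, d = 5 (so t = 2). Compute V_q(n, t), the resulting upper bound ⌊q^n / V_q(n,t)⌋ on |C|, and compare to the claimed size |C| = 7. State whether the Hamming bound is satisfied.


V_q(n, t) = 37, q^n = 256, Hamming bound = 6, |C| = 7 > bound (violated).

Step 1: Compute V_q(n, t) = Σ_{j=0}^2 C(n, j) (q−1)^j.
  j = 0: C(8,0)·(1)^0 = 1·1 = 1.
  j = 1: C(8,1)·(1)^1 = 8·1 = 8.
  j = 2: C(8,2)·(1)^2 = 28·1 = 28.
  V_q(n, t) = 1 + 8 + 28 = 37.
Step 2: q^n = 2^8 = 256.
Step 3: Hamming bound ⌊q^n / V_q(n,t)⌋ = ⌊256/37⌋ = 6.
Step 4: Compare |C| = 7 to 6: violated.
The claimed |C| lies above the Hamming bound, so no 2-ary code of length 8 with d ≥ 5 can have 7 codewords.


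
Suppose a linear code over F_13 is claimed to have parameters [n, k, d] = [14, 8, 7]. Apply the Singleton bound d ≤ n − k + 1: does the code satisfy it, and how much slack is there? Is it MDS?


Singleton RHS = n − k + 1 = 7, slack = 0, bound satisfied, MDS.

Singleton bound: d ≤ n − k + 1.
Here n = 14, k = 8, so n − k + 1 = 7.
Given d = 7, check d ≤ 7: YES.
Slack = (n − k + 1) − d = 0.
The code is MDS (slack = 0).
Description: the claimed parameters are [14, 8, 7]_13; such a code would be MDS (meets Singleton bound).


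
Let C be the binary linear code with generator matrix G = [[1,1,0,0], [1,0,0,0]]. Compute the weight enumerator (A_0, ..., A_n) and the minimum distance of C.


Weight distribution: A_0 = 1, A_1 = 2, A_2 = 1. Minimum distance d = 1.

Enumerate all 2^2 = 4 messages m ∈ F_2^2.
For each, compute codeword c = mG in F_2^4, then tally its weight.
  m = 00 → c = 0000, weight = 0.
  m = 10 → c = 1100, weight = 2.
  m = 01 → c = 1000, weight = 1.
  m = 11 → c = 0100, weight = 1.
Tally weights:
  weight 0: 1 codewords.
  weight 1: 2 codewords.
  weight 2: 1 codewords.
Minimum distance d = smallest w > 0 with A_w > 0 = 1.
Sanity: Σ A_w = 4 = 2^2 = 4 ✓.


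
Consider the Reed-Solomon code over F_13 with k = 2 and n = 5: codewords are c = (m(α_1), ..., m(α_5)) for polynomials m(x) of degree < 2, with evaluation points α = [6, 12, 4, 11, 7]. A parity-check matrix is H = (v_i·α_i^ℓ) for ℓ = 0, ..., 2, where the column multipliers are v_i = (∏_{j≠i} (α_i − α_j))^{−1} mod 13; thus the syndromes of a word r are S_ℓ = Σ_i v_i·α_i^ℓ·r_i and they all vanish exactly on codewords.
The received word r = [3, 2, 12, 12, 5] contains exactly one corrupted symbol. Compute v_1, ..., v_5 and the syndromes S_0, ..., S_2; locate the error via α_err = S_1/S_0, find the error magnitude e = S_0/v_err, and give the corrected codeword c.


S = (4, 5, 3), error at position 4, error magnitude e = 12, c = [3, 2, 12, 0, 5].

Step 1: column multipliers v_i = (∏_{j≠i}(α_i − α_j))^{−1} mod 13.
  i = 1 (α = 6): (6−12)(6−4)(6−11)(6−7) = (−6)·2·(−5)·(−1) = −60 ≡ 5, so v_1 = 5^{−1} = 8 (mod 13).
  i = 2 (α = 12): (12−6)(12−4)(12−11)(12−7) = 6·8·1·5 = 240 ≡ 6, so v_2 = 6^{−1} = 11 (mod 13).
  i = 3 (α = 4): (4−6)(4−12)(4−11)(4−7) = (−2)·(−8)·(−7)·(−3) = 336 ≡ 11, so v_3 = 11^{−1} = 6 (mod 13).
  i = 4 (α = 11): (11−6)(11−12)(11−4)(11−7) = 5·(−1)·7·4 = −140 ≡ 3, so v_4 = 3^{−1} = 9 (mod 13).
  i = 5 (α = 7): (7−6)(7−12)(7−4)(7−11) = 1·(−5)·3·(−4) = 60 ≡ 8, so v_5 = 8^{−1} = 5 (mod 13).
  v = [8, 11, 6, 9, 5].
Step 2: syndromes of r = [3, 2, 12, 12, 5] (all sums mod 13).
  S_0 = Σ v_i r_i = 8·3 + 11·2 + 6·12 + 9·12 + 5·5 = 251 ≡ 4.
  S_1 = Σ v_i α_i r_i = 8·6·3 + 11·12·2 + 6·4·12 + 9·11·12 + 5·7·5 = 2059 ≡ 5.
  α_i^2 mod 13 = [10, 1, 3, 4, 10].
  S_2 = Σ v_i α_i^2 r_i = 8·10·3 + 11·1·2 + 6·3·12 + 9·4·12 + 5·10·5 = 1160 ≡ 3.
  S = (4, 5, 3) ≠ 0, so r is not a codeword (an error is present).
Step 3: locate the error. For a single error e at position i, S_ℓ = v_i·e·α_i^ℓ, so α_err = S_1/S_0.
  S_0^{−1} = 4^{−1} = 10 (mod 13), so α_err = 5·10 = 50 ≡ 11 = α_4. Error position i = 4.
  Consistency check: S_2/S_1 = 3·8 = 24 ≡ 11 = α_err ✓ (single-error assumption holds).
Step 4: error magnitude e = S_0/v_4 = S_0·∏_{j≠4}(α_4 − α_j) = 4·3 = 12 ≡ 12 (mod 13).
Step 5: correct position 4: c_4 = r_4 − e = 12 − 12 ≡ 0 (mod 13). Hence c = [3, 2, 12, 0, 5].
  Check: interpolating c through the α_i gives m(x) = 4 + 2·x (degree < 2) with m(α_i) = c_i for every i, so c is indeed a codeword.


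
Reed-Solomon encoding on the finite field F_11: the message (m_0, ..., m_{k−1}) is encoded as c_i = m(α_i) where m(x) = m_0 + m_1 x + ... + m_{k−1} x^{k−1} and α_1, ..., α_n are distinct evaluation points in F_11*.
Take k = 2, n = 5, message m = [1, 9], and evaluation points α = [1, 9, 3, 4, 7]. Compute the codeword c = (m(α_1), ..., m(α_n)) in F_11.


c = [10, 5, 6, 4, 9]

Message polynomial: m(x) = 1 + 9·x (mod 11).
For each evaluation point α_i, compute m(α_i) mod 11:
  α_1 = 1: Horner steps 9 → 10, so m(1) = 10.
  α_2 = 9: Horner steps 9 → 5, so m(9) = 5.
  α_3 = 3: Horner steps 9 → 6, so m(3) = 6.
  α_4 = 4: Horner steps 9 → 4, so m(4) = 4.
  α_5 = 7: Horner steps 9 → 9, so m(7) = 9.
Codeword c = [10, 5, 6, 4, 9] ∈ F_11^5.


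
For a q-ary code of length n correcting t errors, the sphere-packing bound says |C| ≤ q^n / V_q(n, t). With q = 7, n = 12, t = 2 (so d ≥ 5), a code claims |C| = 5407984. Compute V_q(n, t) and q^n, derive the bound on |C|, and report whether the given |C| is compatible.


V_q(n, t) = 2449, q^n = 13841287201, Hamming bound = 5651811, |C| = 5407984 ≤ bound (satisfied).

Step 1: Compute V_q(n, t) = Σ_{j=0}^2 C(n, j) (q−1)^j.
  j = 0: C(12,0)·(6)^0 = 1·1 = 1.
  j = 1: C(12,1)·(6)^1 = 12·6 = 72.
  j = 2: C(12,2)·(6)^2 = 66·36 = 2376.
  V_q(n, t) = 1 + 72 + 2376 = 2449.
Step 2: q^n = 7^12 = 13841287201.
Step 3: Hamming bound ⌊q^n / V_q(n,t)⌋ = ⌊13841287201/2449⌋ = 5651811.
Step 4: Compare |C| = 5407984 to 5651811: satisfied.
The claimed |C| lies below the Hamming bound.


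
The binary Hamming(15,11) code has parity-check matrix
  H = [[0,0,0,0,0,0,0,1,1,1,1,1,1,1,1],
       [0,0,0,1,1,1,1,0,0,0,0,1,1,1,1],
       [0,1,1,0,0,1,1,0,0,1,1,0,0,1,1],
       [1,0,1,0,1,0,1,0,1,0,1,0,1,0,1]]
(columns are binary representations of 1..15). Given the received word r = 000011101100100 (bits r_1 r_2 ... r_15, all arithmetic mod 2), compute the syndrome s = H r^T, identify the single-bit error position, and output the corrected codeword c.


s = (1, 0, 1, 0)^T, error position = 10, corrected codeword c = 000011101000100

Compute s = H r^T mod 2 one row at a time:
  s_1 = 0 + 1 + 1 + 0 + 0 + 1 + 0 + 0 = 3 ≡ 1 (mod 2).
  s_2 = 0 + 1 + 1 + 1 + 0 + 1 + 0 + 0 = 4 ≡ 0 (mod 2).
  s_3 = 0 + 0 + 1 + 1 + 1 + 0 + 0 + 0 = 3 ≡ 1 (mod 2).
  s_4 = 0 + 0 + 1 + 1 + 1 + 0 + 1 + 0 = 4 ≡ 0 (mod 2).
s = (1, 0, 1, 0)^T — this equals column 10 of H (binary 1010), so error is at position 10.
Correct: flip bit 10 of r = 000011101100100 to get c = 000011101000100.


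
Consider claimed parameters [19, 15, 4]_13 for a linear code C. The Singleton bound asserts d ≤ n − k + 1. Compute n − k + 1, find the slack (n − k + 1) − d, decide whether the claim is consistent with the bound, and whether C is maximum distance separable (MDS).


Singleton RHS = n − k + 1 = 5, slack = 1, bound satisfied, not MDS.

Singleton bound: d ≤ n − k + 1.
Here n = 19, k = 15, so n − k + 1 = 5.
Given d = 4, check d ≤ 5: YES.
Slack = (n − k + 1) − d = 1.
The code is NOT MDS (slack = 1 > 0).
Description: the claimed parameters are [19, 15, 4]_13; such a code would be non-MDS.


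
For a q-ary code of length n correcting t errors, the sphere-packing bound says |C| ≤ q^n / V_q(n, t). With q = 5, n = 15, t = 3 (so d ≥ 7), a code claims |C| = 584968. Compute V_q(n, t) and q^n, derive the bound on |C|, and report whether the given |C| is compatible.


V_q(n, t) = 30861, q^n = 30517578125, Hamming bound = 988871, |C| = 584968 ≤ bound (satisfied).

Step 1: Compute V_q(n, t) = Σ_{j=0}^3 C(n, j) (q−1)^j.
  j = 0: C(15,0)·(4)^0 = 1·1 = 1.
  j = 1: C(15,1)·(4)^1 = 15·4 = 60.
  j = 2: C(15,2)·(4)^2 = 105·16 = 1680.
  j = 3: C(15,3)·(4)^3 = 455·64 = 29120.
  V_q(n, t) = 1 + 60 + 1680 + 29120 = 30861.
Step 2: q^n = 5^15 = 30517578125.
Step 3: Hamming bound ⌊q^n / V_q(n,t)⌋ = ⌊30517578125/30861⌋ = 988871.
Step 4: Compare |C| = 584968 to 988871: satisfied.
The claimed |C| lies below the Hamming bound.


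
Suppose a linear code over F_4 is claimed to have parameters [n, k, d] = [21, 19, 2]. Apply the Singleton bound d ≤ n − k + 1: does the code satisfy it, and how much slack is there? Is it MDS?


Singleton RHS = n − k + 1 = 3, slack = 1, bound satisfied, not MDS.

Singleton bound: d ≤ n − k + 1.
Here n = 21, k = 19, so n − k + 1 = 3.
Given d = 2, check d ≤ 3: YES.
Slack = (n − k + 1) − d = 1.
The code is NOT MDS (slack = 1 > 0).
Description: the claimed parameters are [21, 19, 2]_4; such a code would be non-MDS.


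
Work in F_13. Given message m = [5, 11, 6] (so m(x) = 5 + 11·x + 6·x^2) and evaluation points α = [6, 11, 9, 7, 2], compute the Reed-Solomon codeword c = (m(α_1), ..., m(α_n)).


c = [1, 7, 5, 12, 12]

Message polynomial: m(x) = 5 + 11·x + 6·x^2 (mod 13).
For each evaluation point α_i, compute m(α_i) mod 13:
  α_1 = 6: Horner steps 6 → 8 → 1, so m(6) = 1.
  α_2 = 11: Horner steps 6 → 12 → 7, so m(11) = 7.
  α_3 = 9: Horner steps 6 → 0 → 5, so m(9) = 5.
  α_4 = 7: Horner steps 6 → 1 → 12, so m(7) = 12.
  α_5 = 2: Horner steps 6 → 10 → 12, so m(2) = 12.
Codeword c = [1, 7, 5, 12, 12] ∈ F_13^5.


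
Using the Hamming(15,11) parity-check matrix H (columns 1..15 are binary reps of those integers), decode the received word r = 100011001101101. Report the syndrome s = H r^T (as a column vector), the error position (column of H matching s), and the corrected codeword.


s = (1, 1, 1, 1)^T, error position = 15, corrected codeword c = 100011001101100

Compute s = H r^T mod 2 one row at a time:
  s_1 = 0 + 1 + 1 + 0 + 1 + 1 + 0 + 1 = 5 ≡ 1 (mod 2).
  s_2 = 0 + 1 + 1 + 0 + 1 + 1 + 0 + 1 = 5 ≡ 1 (mod 2).
  s_3 = 0 + 0 + 1 + 0 + 1 + 0 + 0 + 1 = 3 ≡ 1 (mod 2).
  s_4 = 1 + 0 + 1 + 0 + 1 + 0 + 1 + 1 = 5 ≡ 1 (mod 2).
s = (1, 1, 1, 1)^T — this equals column 15 of H (binary 1111), so error is at position 15.
Correct: flip bit 15 of r = 100011001101101 to get c = 100011001101100.


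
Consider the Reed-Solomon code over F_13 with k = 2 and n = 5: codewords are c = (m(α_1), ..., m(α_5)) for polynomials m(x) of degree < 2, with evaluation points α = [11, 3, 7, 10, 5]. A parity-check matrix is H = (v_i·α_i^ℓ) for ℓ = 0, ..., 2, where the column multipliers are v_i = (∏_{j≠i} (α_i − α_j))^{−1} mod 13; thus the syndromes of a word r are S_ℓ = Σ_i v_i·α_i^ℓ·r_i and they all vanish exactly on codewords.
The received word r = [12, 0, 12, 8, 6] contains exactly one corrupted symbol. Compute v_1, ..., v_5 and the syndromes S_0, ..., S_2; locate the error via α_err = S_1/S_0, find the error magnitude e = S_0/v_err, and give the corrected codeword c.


S = (4, 5, 3), error at position 1, error magnitude e = 1, c = [11, 0, 12, 8, 6].

Step 1: column multipliers v_i = (∏_{j≠i}(α_i − α_j))^{−1} mod 13.
  i = 1 (α = 11): (11−3)(11−7)(11−10)(11−5) = 8·4·1·6 = 192 ≡ 10, so v_1 = 10^{−1} = 4 (mod 13).
  i = 2 (α = 3): (3−11)(3−7)(3−10)(3−5) = (−8)·(−4)·(−7)·(−2) = 448 ≡ 6, so v_2 = 6^{−1} = 11 (mod 13).
  i = 3 (α = 7): (7−11)(7−3)(7−10)(7−5) = (−4)·4·(−3)·2 = 96 ≡ 5, so v_3 = 5^{−1} = 8 (mod 13).
  i = 4 (α = 10): (10−11)(10−3)(10−7)(10−5) = (−1)·7·3·5 = −105 ≡ 12, so v_4 = 12^{−1} = 12 (mod 13).
  i = 5 (α = 5): (5−11)(5−3)(5−7)(5−10) = (−6)·2·(−2)·(−5) = −120 ≡ 10, so v_5 = 10^{−1} = 4 (mod 13).
  v = [4, 11, 8, 12, 4].
Step 2: syndromes of r = [12, 0, 12, 8, 6] (all sums mod 13).
  S_0 = Σ v_i r_i = 4·12 + 11·0 + 8·12 + 12·8 + 4·6 = 264 ≡ 4.
  S_1 = Σ v_i α_i r_i = 4·11·12 + 11·3·0 + 8·7·12 + 12·10·8 + 4·5·6 = 2280 ≡ 5.
  α_i^2 mod 13 = [4, 9, 10, 9, 12].
  S_2 = Σ v_i α_i^2 r_i = 4·4·12 + 11·9·0 + 8·10·12 + 12·9·8 + 4·12·6 = 2304 ≡ 3.
  S = (4, 5, 3) ≠ 0, so r is not a codeword (an error is present).
Step 3: locate the error. For a single error e at position i, S_ℓ = v_i·e·α_i^ℓ, so α_err = S_1/S_0.
  S_0^{−1} = 4^{−1} = 10 (mod 13), so α_err = 5·10 = 50 ≡ 11 = α_1. Error position i = 1.
  Consistency check: S_2/S_1 = 3·8 = 24 ≡ 11 = α_err ✓ (single-error assumption holds).
Step 4: error magnitude e = S_0/v_1 = S_0·∏_{j≠1}(α_1 − α_j) = 4·10 = 40 ≡ 1 (mod 13).
Step 5: correct position 1: c_1 = r_1 − e = 12 − 1 ≡ 11 (mod 13). Hence c = [11, 0, 12, 8, 6].
  Check: interpolating c through the α_i gives m(x) = 4 + 3·x (degree < 2) with m(α_i) = c_i for every i, so c is indeed a codeword.


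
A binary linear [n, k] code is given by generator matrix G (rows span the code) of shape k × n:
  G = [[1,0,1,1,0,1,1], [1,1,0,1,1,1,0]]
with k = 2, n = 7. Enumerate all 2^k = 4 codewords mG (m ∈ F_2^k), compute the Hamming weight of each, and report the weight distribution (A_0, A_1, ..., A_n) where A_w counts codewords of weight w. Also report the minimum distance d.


Weight distribution: A_0 = 1, A_4 = 1, A_5 = 2. Minimum distance d = 4.

Enumerate all 2^2 = 4 messages m ∈ F_2^2.
For each, compute codeword c = mG in F_2^7, then tally its weight.
  m = 00 → c = 0000000, weight = 0.
  m = 10 → c = 1011011, weight = 5.
  m = 01 → c = 1101110, weight = 5.
  m = 11 → c = 0110101, weight = 4.
Tally weights:
  weight 0: 1 codewords.
  weight 4: 1 codewords.
  weight 5: 2 codewords.
Minimum distance d = smallest w > 0 with A_w > 0 = 4.
Sanity: Σ A_w = 4 = 2^2 = 4 ✓.


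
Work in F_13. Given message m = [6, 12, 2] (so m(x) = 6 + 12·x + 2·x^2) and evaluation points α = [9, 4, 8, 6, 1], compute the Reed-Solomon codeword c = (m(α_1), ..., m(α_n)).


c = [3, 8, 9, 7, 7]

Message polynomial: m(x) = 6 + 12·x + 2·x^2 (mod 13).
For each evaluation point α_i, compute m(α_i) mod 13:
  α_1 = 9: Horner steps 2 → 4 → 3, so m(9) = 3.
  α_2 = 4: Horner steps 2 → 7 → 8, so m(4) = 8.
  α_3 = 8: Horner steps 2 → 2 → 9, so m(8) = 9.
  α_4 = 6: Horner steps 2 → 11 → 7, so m(6) = 7.
  α_5 = 1: Horner steps 2 → 1 → 7, so m(1) = 7.
Codeword c = [3, 8, 9, 7, 7] ∈ F_13^5.


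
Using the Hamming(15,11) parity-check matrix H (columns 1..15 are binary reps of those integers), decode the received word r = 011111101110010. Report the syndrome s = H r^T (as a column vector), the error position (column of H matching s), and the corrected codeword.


s = (0, 1, 1, 1)^T, error position = 7, corrected codeword c = 011111001110010

Compute s = H r^T mod 2 one row at a time:
  s_1 = 0 + 1 + 1 + 1 + 0 + 0 + 1 + 0 = 4 ≡ 0 (mod 2).
  s_2 = 1 + 1 + 1 + 1 + 0 + 0 + 1 + 0 = 5 ≡ 1 (mod 2).
  s_3 = 1 + 1 + 1 + 1 + 1 + 1 + 1 + 0 = 7 ≡ 1 (mod 2).
  s_4 = 0 + 1 + 1 + 1 + 1 + 1 + 0 + 0 = 5 ≡ 1 (mod 2).
s = (0, 1, 1, 1)^T — this equals column 7 of H (binary 0111), so error is at position 7.
Correct: flip bit 7 of r = 011111101110010 to get c = 011111001110010.


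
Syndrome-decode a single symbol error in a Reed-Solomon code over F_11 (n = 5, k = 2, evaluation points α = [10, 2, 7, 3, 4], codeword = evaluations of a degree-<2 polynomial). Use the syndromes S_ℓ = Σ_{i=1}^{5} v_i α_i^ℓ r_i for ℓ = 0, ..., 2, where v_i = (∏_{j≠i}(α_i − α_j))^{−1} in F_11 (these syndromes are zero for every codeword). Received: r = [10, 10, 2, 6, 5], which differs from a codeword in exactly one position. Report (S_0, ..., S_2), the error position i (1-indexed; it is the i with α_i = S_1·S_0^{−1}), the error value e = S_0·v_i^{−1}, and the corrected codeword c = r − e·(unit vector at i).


S = (1, 2, 4), error at position 2, error magnitude e = 3, c = [10, 7, 2, 6, 5].

Step 1: column multipliers v_i = (∏_{j≠i}(α_i − α_j))^{−1} mod 11.
  i = 1 (α = 10): (10−2)(10−7)(10−3)(10−4) = 8·3·7·6 = 1008 ≡ 7, so v_1 = 7^{−1} = 8 (mod 11).
  i = 2 (α = 2): (2−10)(2−7)(2−3)(2−4) = (−8)·(−5)·(−1)·(−2) = 80 ≡ 3, so v_2 = 3^{−1} = 4 (mod 11).
  i = 3 (α = 7): (7−10)(7−2)(7−3)(7−4) = (−3)·5·4·3 = −180 ≡ 7, so v_3 = 7^{−1} = 8 (mod 11).
  i = 4 (α = 3): (3−10)(3−2)(3−7)(3−4) = (−7)·1·(−4)·(−1) = −28 ≡ 5, so v_4 = 5^{−1} = 9 (mod 11).
  i = 5 (α = 4): (4−10)(4−2)(4−7)(4−3) = (−6)·2·(−3)·1 = 36 ≡ 3, so v_5 = 3^{−1} = 4 (mod 11).
  v = [8, 4, 8, 9, 4].
Step 2: syndromes of r = [10, 10, 2, 6, 5] (all sums mod 11).
  S_0 = Σ v_i r_i = 8·10 + 4·10 + 8·2 + 9·6 + 4·5 = 210 ≡ 1.
  S_1 = Σ v_i α_i r_i = 8·10·10 + 4·2·10 + 8·7·2 + 9·3·6 + 4·4·5 = 1234 ≡ 2.
  α_i^2 mod 11 = [1, 4, 5, 9, 5].
  S_2 = Σ v_i α_i^2 r_i = 8·1·10 + 4·4·10 + 8·5·2 + 9·9·6 + 4·5·5 = 906 ≡ 4.
  S = (1, 2, 4) ≠ 0, so r is not a codeword (an error is present).
Step 3: locate the error. For a single error e at position i, S_ℓ = v_i·e·α_i^ℓ, so α_err = S_1/S_0.
  S_0^{−1} = 1^{−1} = 1 (mod 11), so α_err = 2·1 = 2 ≡ 2 = α_2. Error position i = 2.
  Consistency check: S_2/S_1 = 4·6 = 24 ≡ 2 = α_err ✓ (single-error assumption holds).
Step 4: error magnitude e = S_0/v_2 = S_0·∏_{j≠2}(α_2 − α_j) = 1·3 = 3 ≡ 3 (mod 11).
Step 5: correct position 2: c_2 = r_2 − e = 10 − 3 ≡ 7 (mod 11). Hence c = [10, 7, 2, 6, 5].
  Check: interpolating c through the α_i gives m(x) = 9 + 10·x (degree < 2) with m(α_i) = c_i for every i, so c is indeed a codeword.


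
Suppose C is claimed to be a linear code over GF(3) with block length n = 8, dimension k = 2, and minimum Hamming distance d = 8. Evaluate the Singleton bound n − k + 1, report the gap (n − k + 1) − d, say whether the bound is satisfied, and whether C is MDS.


Singleton RHS = n − k + 1 = 7, slack = -1, bound violated (no such code; not MDS).

Singleton bound: d ≤ n − k + 1.
Here n = 8, k = 2, so n − k + 1 = 7.
Given d = 8, check d ≤ 7: NO.
Slack = (n − k + 1) − d = -1.
The slack is negative: d = 8 exceeds n − k + 1 = 7 by 1, so the Singleton bound is violated and no linear [8, 2, 8]_3 code can exist. In particular it is not MDS (MDS requires d = n − k + 1 exactly).
Description: the claimed parameters are [8, 2, 8]_3; such a code would be impossible (violates the Singleton bound).


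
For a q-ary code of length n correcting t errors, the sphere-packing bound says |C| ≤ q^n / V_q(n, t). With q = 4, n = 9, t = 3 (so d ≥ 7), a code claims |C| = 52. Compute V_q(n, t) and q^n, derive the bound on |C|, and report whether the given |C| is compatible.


V_q(n, t) = 2620, q^n = 262144, Hamming bound = 100, |C| = 52 ≤ bound (satisfied).

Step 1: Compute V_q(n, t) = Σ_{j=0}^3 C(n, j) (q−1)^j.
  j = 0: C(9,0)·(3)^0 = 1·1 = 1.
  j = 1: C(9,1)·(3)^1 = 9·3 = 27.
  j = 2: C(9,2)·(3)^2 = 36·9 = 324.
  j = 3: C(9,3)·(3)^3 = 84·27 = 2268.
  V_q(n, t) = 1 + 27 + 324 + 2268 = 2620.
Step 2: q^n = 4^9 = 262144.
Step 3: Hamming bound ⌊q^n / V_q(n,t)⌋ = ⌊262144/2620⌋ = 100.
Step 4: Compare |C| = 52 to 100: satisfied.
The claimed |C| lies below the Hamming bound.


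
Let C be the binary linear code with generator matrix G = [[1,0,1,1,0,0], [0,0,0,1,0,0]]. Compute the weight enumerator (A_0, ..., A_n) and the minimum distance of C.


Weight distribution: A_0 = 1, A_1 = 1, A_2 = 1, A_3 = 1. Minimum distance d = 1.

Enumerate all 2^2 = 4 messages m ∈ F_2^2.
For each, compute codeword c = mG in F_2^6, then tally its weight.
  m = 00 → c = 000000, weight = 0.
  m = 10 → c = 101100, weight = 3.
  m = 01 → c = 000100, weight = 1.
  m = 11 → c = 101000, weight = 2.
Tally weights:
  weight 0: 1 codewords.
  weight 1: 1 codewords.
  weight 2: 1 codewords.
  weight 3: 1 codewords.
Minimum distance d = smallest w > 0 with A_w > 0 = 1.
Sanity: Σ A_w = 4 = 2^2 = 4 ✓.


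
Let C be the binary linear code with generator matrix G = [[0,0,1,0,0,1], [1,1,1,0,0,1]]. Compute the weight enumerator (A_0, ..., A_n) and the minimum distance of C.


Weight distribution: A_0 = 1, A_2 = 2, A_4 = 1. Minimum distance d = 2.

Enumerate all 2^2 = 4 messages m ∈ F_2^2.
For each, compute codeword c = mG in F_2^6, then tally its weight.
  m = 00 → c = 000000, weight = 0.
  m = 10 → c = 001001, weight = 2.
  m = 01 → c = 111001, weight = 4.
  m = 11 → c = 110000, weight = 2.
Tally weights:
  weight 0: 1 codewords.
  weight 2: 2 codewords.
  weight 4: 1 codewords.
Minimum distance d = smallest w > 0 with A_w > 0 = 2.
Sanity: Σ A_w = 4 = 2^2 = 4 ✓.


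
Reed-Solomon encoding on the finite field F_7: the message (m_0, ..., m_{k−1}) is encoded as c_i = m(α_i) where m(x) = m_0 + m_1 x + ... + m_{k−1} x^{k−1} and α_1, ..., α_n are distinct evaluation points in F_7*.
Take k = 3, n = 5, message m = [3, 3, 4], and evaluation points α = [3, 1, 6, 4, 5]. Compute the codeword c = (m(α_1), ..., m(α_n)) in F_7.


c = [6, 3, 4, 2, 6]

Message polynomial: m(x) = 3 + 3·x + 4·x^2 (mod 7).
For each evaluation point α_i, compute m(α_i) mod 7:
  α_1 = 3: Horner steps 4 → 1 → 6, so m(3) = 6.
  α_2 = 1: Horner steps 4 → 0 → 3, so m(1) = 3.
  α_3 = 6: Horner steps 4 → 6 → 4, so m(6) = 4.
  α_4 = 4: Horner steps 4 → 5 → 2, so m(4) = 2.
  α_5 = 5: Horner steps 4 → 2 → 6, so m(5) = 6.
Codeword c = [6, 3, 4, 2, 6] ∈ F_7^5.


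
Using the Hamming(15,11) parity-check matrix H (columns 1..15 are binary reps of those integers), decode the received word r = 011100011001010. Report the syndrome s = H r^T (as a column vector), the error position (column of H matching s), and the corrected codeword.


s = (0, 1, 1, 0)^T, error position = 6, corrected codeword c = 011101011001010

Compute s = H r^T mod 2 one row at a time:
  s_1 = 1 + 1 + 0 + 0 + 1 + 0 + 1 + 0 = 4 ≡ 0 (mod 2).
  s_2 = 1 + 0 + 0 + 0 + 1 + 0 + 1 + 0 = 3 ≡ 1 (mod 2).
  s_3 = 1 + 1 + 0 + 0 + 0 + 0 + 1 + 0 = 3 ≡ 1 (mod 2).
  s_4 = 0 + 1 + 0 + 0 + 1 + 0 + 0 + 0 = 2 ≡ 0 (mod 2).
s = (0, 1, 1, 0)^T — this equals column 6 of H (binary 0110), so error is at position 6.
Correct: flip bit 6 of r = 011100011001010 to get c = 011101011001010.
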